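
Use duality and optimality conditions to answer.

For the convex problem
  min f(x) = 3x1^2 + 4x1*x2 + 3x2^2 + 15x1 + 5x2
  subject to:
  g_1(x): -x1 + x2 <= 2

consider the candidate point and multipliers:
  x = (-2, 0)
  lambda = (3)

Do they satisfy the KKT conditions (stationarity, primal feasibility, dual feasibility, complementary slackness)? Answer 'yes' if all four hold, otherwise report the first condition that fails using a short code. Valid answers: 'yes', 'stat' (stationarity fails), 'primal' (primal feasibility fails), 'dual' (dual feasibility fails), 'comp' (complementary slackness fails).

Gradient of f: grad f(x) = Q x + c = (3, -3)
Constraint values g_i(x) = a_i^T x - b_i:
  g_1((-2, 0)) = 0
Stationarity residual: grad f(x) + sum_i lambda_i a_i = (0, 0)
  -> stationarity OK
Primal feasibility (all g_i <= 0): OK
Dual feasibility (all lambda_i >= 0): OK
Complementary slackness (lambda_i * g_i(x) = 0 for all i): OK

Verdict: yes, KKT holds.

yes


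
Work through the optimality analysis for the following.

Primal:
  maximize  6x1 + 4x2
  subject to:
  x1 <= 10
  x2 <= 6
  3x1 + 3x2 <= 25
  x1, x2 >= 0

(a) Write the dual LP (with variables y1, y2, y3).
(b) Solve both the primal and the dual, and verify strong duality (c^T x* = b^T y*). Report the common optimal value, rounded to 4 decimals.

The standard primal-dual pair for 'max c^T x s.t. A x <= b, x >= 0' is:
  Dual:  min b^T y  s.t.  A^T y >= c,  y >= 0.

So the dual LP is:
  minimize  10y1 + 6y2 + 25y3
  subject to:
    y1 + 3y3 >= 6
    y2 + 3y3 >= 4
    y1, y2, y3 >= 0

Solving the primal: x* = (8.3333, 0).
  primal value c^T x* = 50.
Solving the dual: y* = (0, 0, 2).
  dual value b^T y* = 50.
Strong duality: c^T x* = b^T y*. Confirmed.

50


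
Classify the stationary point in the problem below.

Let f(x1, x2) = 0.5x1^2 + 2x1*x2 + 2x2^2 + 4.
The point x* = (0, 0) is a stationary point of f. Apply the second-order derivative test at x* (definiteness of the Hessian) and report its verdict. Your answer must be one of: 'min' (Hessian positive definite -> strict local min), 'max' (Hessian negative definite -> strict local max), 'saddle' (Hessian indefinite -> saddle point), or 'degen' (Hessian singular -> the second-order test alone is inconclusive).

Compute the Hessian H = grad^2 f:
  H = [[1, 2], [2, 4]]
Verify stationarity: grad f(x*) = H x* + g = (0, 0).
Eigenvalues of H: 0, 5.
H has a zero eigenvalue (singular; positive semidefinite but not definite), so H is neither positive definite, negative definite, nor indefinite. The second-order test alone is inconclusive -> degen.
(Indeed, f is constant along the null direction of H through x*, so x* is not a strict local extremum.)

degen


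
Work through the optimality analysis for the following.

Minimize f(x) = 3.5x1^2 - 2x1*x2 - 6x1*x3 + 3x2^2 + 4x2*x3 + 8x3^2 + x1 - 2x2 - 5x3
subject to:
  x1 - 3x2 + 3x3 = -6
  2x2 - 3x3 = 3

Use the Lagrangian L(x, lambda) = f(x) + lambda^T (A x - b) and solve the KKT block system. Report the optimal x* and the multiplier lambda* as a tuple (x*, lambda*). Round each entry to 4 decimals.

Form the Lagrangian:
  L(x, lambda) = (1/2) x^T Q x + c^T x + lambda^T (A x - b)
Stationarity (grad_x L = 0): Q x + c + A^T lambda = 0.
Primal feasibility: A x = b.

This gives the KKT block system:
  [ Q   A^T ] [ x     ]   [-c ]
  [ A    0  ] [ lambda ] = [ b ]

Solving the linear system:
  x*      = (-1.8099, 1.1901, -0.2066)
  lambda* = (12.8099, 15.2479)
  f(x*)   = 13.9793

x* = (-1.8099, 1.1901, -0.2066), lambda* = (12.8099, 15.2479)


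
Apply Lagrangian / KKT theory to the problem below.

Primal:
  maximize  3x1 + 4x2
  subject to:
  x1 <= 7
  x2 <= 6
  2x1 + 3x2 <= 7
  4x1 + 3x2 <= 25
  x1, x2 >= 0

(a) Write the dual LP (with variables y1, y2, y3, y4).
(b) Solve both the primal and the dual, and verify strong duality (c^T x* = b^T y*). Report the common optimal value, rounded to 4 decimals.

The standard primal-dual pair for 'max c^T x s.t. A x <= b, x >= 0' is:
  Dual:  min b^T y  s.t.  A^T y >= c,  y >= 0.

So the dual LP is:
  minimize  7y1 + 6y2 + 7y3 + 25y4
  subject to:
    y1 + 2y3 + 4y4 >= 3
    y2 + 3y3 + 3y4 >= 4
    y1, y2, y3, y4 >= 0

Solving the primal: x* = (3.5, 0).
  primal value c^T x* = 10.5.
Solving the dual: y* = (0, 0, 1.5, 0).
  dual value b^T y* = 10.5.
Strong duality: c^T x* = b^T y*. Confirmed.

10.5


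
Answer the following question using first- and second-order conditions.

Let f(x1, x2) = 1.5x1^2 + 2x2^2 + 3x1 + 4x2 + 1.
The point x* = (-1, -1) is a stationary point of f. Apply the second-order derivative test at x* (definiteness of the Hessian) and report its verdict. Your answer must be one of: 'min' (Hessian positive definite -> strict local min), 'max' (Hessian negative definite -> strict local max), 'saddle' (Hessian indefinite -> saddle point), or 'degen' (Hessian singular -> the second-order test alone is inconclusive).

Compute the Hessian H = grad^2 f:
  H = [[3, 0], [0, 4]]
Verify stationarity: grad f(x*) = H x* + g = (0, 0).
Eigenvalues of H: 3, 4.
Both eigenvalues > 0, so H is positive definite -> x* is a strict local min.

min


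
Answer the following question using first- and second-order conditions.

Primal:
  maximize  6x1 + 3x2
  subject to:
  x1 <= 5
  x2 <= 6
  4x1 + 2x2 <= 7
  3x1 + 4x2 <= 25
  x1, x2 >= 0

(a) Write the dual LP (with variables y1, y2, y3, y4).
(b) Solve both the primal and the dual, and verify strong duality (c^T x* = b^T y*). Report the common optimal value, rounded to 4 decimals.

The standard primal-dual pair for 'max c^T x s.t. A x <= b, x >= 0' is:
  Dual:  min b^T y  s.t.  A^T y >= c,  y >= 0.

So the dual LP is:
  minimize  5y1 + 6y2 + 7y3 + 25y4
  subject to:
    y1 + 4y3 + 3y4 >= 6
    y2 + 2y3 + 4y4 >= 3
    y1, y2, y3, y4 >= 0

Solving the primal: x* = (1.75, 0).
  primal value c^T x* = 10.5.
Solving the dual: y* = (0, 0, 1.5, 0).
  dual value b^T y* = 10.5.
Strong duality: c^T x* = b^T y*. Confirmed.

10.5


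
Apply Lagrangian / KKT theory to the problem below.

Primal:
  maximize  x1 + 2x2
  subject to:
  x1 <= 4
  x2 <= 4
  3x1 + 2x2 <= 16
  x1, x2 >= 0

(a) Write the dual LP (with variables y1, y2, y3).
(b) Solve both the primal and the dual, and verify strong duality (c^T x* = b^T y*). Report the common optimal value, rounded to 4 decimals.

The standard primal-dual pair for 'max c^T x s.t. A x <= b, x >= 0' is:
  Dual:  min b^T y  s.t.  A^T y >= c,  y >= 0.

So the dual LP is:
  minimize  4y1 + 4y2 + 16y3
  subject to:
    y1 + 3y3 >= 1
    y2 + 2y3 >= 2
    y1, y2, y3 >= 0

Solving the primal: x* = (2.6667, 4).
  primal value c^T x* = 10.6667.
Solving the dual: y* = (0, 1.3333, 0.3333).
  dual value b^T y* = 10.6667.
Strong duality: c^T x* = b^T y*. Confirmed.

10.6667


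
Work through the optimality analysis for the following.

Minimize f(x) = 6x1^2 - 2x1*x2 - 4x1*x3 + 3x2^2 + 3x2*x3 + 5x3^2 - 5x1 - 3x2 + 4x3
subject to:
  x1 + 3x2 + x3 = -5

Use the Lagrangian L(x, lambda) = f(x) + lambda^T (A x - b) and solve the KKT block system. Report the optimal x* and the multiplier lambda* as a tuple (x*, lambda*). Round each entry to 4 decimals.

Form the Lagrangian:
  L(x, lambda) = (1/2) x^T Q x + c^T x + lambda^T (A x - b)
Stationarity (grad_x L = 0): Q x + c + A^T lambda = 0.
Primal feasibility: A x = b.

This gives the KKT block system:
  [ Q   A^T ] [ x     ]   [-c ]
  [ A    0  ] [ lambda ] = [ b ]

Solving the linear system:
  x*      = (-0.3275, -1.3831, -0.5232)
  lambda* = (4.0711)
  f(x*)   = 12.0247

x* = (-0.3275, -1.3831, -0.5232), lambda* = (4.0711)


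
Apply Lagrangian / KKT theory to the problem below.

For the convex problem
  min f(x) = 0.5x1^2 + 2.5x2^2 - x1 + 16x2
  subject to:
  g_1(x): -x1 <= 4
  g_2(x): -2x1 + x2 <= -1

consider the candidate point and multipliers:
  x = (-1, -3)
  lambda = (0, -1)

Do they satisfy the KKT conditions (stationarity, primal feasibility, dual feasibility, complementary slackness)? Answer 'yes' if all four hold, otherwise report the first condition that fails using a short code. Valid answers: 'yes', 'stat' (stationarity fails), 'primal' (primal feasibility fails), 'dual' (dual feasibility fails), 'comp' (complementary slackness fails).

Gradient of f: grad f(x) = Q x + c = (-2, 1)
Constraint values g_i(x) = a_i^T x - b_i:
  g_1((-1, -3)) = -3
  g_2((-1, -3)) = 0
Stationarity residual: grad f(x) + sum_i lambda_i a_i = (0, 0)
  -> stationarity OK
Primal feasibility (all g_i <= 0): OK
Dual feasibility (all lambda_i >= 0): FAILS
Complementary slackness (lambda_i * g_i(x) = 0 for all i): OK

Verdict: the first failing condition is dual_feasibility -> dual.

dual


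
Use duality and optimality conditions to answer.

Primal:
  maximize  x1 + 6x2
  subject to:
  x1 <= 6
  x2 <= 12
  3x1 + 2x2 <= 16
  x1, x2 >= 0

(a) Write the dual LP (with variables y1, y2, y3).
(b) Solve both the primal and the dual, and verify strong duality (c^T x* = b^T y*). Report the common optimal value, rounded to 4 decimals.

The standard primal-dual pair for 'max c^T x s.t. A x <= b, x >= 0' is:
  Dual:  min b^T y  s.t.  A^T y >= c,  y >= 0.

So the dual LP is:
  minimize  6y1 + 12y2 + 16y3
  subject to:
    y1 + 3y3 >= 1
    y2 + 2y3 >= 6
    y1, y2, y3 >= 0

Solving the primal: x* = (0, 8).
  primal value c^T x* = 48.
Solving the dual: y* = (0, 0, 3).
  dual value b^T y* = 48.
Strong duality: c^T x* = b^T y*. Confirmed.

48


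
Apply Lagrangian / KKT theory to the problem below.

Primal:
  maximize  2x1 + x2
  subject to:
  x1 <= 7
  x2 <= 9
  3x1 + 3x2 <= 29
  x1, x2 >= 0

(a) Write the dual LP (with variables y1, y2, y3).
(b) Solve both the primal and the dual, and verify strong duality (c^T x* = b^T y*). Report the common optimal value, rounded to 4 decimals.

The standard primal-dual pair for 'max c^T x s.t. A x <= b, x >= 0' is:
  Dual:  min b^T y  s.t.  A^T y >= c,  y >= 0.

So the dual LP is:
  minimize  7y1 + 9y2 + 29y3
  subject to:
    y1 + 3y3 >= 2
    y2 + 3y3 >= 1
    y1, y2, y3 >= 0

Solving the primal: x* = (7, 2.6667).
  primal value c^T x* = 16.6667.
Solving the dual: y* = (1, 0, 0.3333).
  dual value b^T y* = 16.6667.
Strong duality: c^T x* = b^T y*. Confirmed.

16.6667


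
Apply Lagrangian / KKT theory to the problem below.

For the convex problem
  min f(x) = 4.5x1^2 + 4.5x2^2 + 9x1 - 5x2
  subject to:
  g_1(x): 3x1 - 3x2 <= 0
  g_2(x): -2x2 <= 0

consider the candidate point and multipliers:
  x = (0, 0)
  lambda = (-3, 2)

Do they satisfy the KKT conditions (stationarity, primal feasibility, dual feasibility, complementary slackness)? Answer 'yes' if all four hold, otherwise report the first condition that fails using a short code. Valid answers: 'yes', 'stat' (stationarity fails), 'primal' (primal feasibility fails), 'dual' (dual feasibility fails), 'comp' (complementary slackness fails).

Gradient of f: grad f(x) = Q x + c = (9, -5)
Constraint values g_i(x) = a_i^T x - b_i:
  g_1((0, 0)) = 0
  g_2((0, 0)) = 0
Stationarity residual: grad f(x) + sum_i lambda_i a_i = (0, 0)
  -> stationarity OK
Primal feasibility (all g_i <= 0): OK
Dual feasibility (all lambda_i >= 0): FAILS
Complementary slackness (lambda_i * g_i(x) = 0 for all i): OK

Verdict: the first failing condition is dual_feasibility -> dual.

dual


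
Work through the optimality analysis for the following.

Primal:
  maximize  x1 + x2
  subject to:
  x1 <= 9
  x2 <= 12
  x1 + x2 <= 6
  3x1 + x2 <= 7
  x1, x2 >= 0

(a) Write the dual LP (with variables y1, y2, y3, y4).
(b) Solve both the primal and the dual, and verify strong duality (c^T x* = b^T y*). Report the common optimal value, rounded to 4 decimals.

The standard primal-dual pair for 'max c^T x s.t. A x <= b, x >= 0' is:
  Dual:  min b^T y  s.t.  A^T y >= c,  y >= 0.

So the dual LP is:
  minimize  9y1 + 12y2 + 6y3 + 7y4
  subject to:
    y1 + y3 + 3y4 >= 1
    y2 + y3 + y4 >= 1
    y1, y2, y3, y4 >= 0

Solving the primal: x* = (0.5, 5.5).
  primal value c^T x* = 6.
Solving the dual: y* = (0, 0, 1, 0).
  dual value b^T y* = 6.
Strong duality: c^T x* = b^T y*. Confirmed.

6


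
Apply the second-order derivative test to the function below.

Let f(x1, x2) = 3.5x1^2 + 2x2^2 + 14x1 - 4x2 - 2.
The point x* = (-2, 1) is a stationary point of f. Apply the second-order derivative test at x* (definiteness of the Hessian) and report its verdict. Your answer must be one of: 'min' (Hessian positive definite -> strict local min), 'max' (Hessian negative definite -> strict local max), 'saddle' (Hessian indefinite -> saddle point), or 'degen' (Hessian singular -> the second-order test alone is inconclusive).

Compute the Hessian H = grad^2 f:
  H = [[7, 0], [0, 4]]
Verify stationarity: grad f(x*) = H x* + g = (0, 0).
Eigenvalues of H: 4, 7.
Both eigenvalues > 0, so H is positive definite -> x* is a strict local min.

min


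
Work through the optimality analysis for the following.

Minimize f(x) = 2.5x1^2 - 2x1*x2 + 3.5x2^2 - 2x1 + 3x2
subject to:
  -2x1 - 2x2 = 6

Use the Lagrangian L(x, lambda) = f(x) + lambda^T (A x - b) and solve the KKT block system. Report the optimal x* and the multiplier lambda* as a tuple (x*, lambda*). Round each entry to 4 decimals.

Form the Lagrangian:
  L(x, lambda) = (1/2) x^T Q x + c^T x + lambda^T (A x - b)
Stationarity (grad_x L = 0): Q x + c + A^T lambda = 0.
Primal feasibility: A x = b.

This gives the KKT block system:
  [ Q   A^T ] [ x     ]   [-c ]
  [ A    0  ] [ lambda ] = [ b ]

Solving the linear system:
  x*      = (-1.375, -1.625)
  lambda* = (-2.8125)
  f(x*)   = 7.375

x* = (-1.375, -1.625), lambda* = (-2.8125)


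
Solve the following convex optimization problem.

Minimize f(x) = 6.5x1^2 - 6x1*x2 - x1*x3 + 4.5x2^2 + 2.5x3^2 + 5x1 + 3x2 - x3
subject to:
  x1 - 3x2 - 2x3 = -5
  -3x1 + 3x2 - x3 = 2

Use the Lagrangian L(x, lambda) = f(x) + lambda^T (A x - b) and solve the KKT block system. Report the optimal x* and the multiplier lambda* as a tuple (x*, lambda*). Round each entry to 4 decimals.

Form the Lagrangian:
  L(x, lambda) = (1/2) x^T Q x + c^T x + lambda^T (A x - b)
Stationarity (grad_x L = 0): Q x + c + A^T lambda = 0.
Primal feasibility: A x = b.

This gives the KKT block system:
  [ Q   A^T ] [ x     ]   [-c ]
  [ A    0  ] [ lambda ] = [ b ]

Solving the linear system:
  x*      = (-0.3684, 0.7135, 1.2456)
  lambda* = (3.1579, -0.7193)
  f(x*)   = 8.1404

x* = (-0.3684, 0.7135, 1.2456), lambda* = (3.1579, -0.7193)


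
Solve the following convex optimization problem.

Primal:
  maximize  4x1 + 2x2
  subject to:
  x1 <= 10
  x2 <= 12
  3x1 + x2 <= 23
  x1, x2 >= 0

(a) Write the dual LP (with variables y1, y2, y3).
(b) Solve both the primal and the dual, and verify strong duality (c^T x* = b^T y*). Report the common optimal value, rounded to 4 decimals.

The standard primal-dual pair for 'max c^T x s.t. A x <= b, x >= 0' is:
  Dual:  min b^T y  s.t.  A^T y >= c,  y >= 0.

So the dual LP is:
  minimize  10y1 + 12y2 + 23y3
  subject to:
    y1 + 3y3 >= 4
    y2 + y3 >= 2
    y1, y2, y3 >= 0

Solving the primal: x* = (3.6667, 12).
  primal value c^T x* = 38.6667.
Solving the dual: y* = (0, 0.6667, 1.3333).
  dual value b^T y* = 38.6667.
Strong duality: c^T x* = b^T y*. Confirmed.

38.6667


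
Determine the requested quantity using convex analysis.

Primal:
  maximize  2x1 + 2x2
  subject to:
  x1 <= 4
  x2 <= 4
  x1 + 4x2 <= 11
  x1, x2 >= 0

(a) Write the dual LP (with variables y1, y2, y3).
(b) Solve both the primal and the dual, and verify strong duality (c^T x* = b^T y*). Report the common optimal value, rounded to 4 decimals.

The standard primal-dual pair for 'max c^T x s.t. A x <= b, x >= 0' is:
  Dual:  min b^T y  s.t.  A^T y >= c,  y >= 0.

So the dual LP is:
  minimize  4y1 + 4y2 + 11y3
  subject to:
    y1 + y3 >= 2
    y2 + 4y3 >= 2
    y1, y2, y3 >= 0

Solving the primal: x* = (4, 1.75).
  primal value c^T x* = 11.5.
Solving the dual: y* = (1.5, 0, 0.5).
  dual value b^T y* = 11.5.
Strong duality: c^T x* = b^T y*. Confirmed.

11.5


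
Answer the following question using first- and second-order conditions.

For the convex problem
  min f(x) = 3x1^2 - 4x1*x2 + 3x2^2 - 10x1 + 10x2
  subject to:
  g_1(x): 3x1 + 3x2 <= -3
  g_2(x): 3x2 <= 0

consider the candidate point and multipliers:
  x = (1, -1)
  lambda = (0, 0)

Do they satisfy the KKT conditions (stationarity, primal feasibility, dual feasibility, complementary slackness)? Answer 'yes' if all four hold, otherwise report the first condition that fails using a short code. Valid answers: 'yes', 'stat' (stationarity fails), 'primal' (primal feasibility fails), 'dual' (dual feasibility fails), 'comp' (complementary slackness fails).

Gradient of f: grad f(x) = Q x + c = (0, 0)
Constraint values g_i(x) = a_i^T x - b_i:
  g_1((1, -1)) = 3
  g_2((1, -1)) = -3
Stationarity residual: grad f(x) + sum_i lambda_i a_i = (0, 0)
  -> stationarity OK
Primal feasibility (all g_i <= 0): FAILS
Dual feasibility (all lambda_i >= 0): OK
Complementary slackness (lambda_i * g_i(x) = 0 for all i): OK

Verdict: the first failing condition is primal_feasibility -> primal.

primal


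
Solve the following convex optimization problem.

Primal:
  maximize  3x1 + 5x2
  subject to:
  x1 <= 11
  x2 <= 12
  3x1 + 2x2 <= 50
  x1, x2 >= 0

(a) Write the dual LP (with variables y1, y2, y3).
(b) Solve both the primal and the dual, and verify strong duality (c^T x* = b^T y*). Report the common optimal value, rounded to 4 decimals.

The standard primal-dual pair for 'max c^T x s.t. A x <= b, x >= 0' is:
  Dual:  min b^T y  s.t.  A^T y >= c,  y >= 0.

So the dual LP is:
  minimize  11y1 + 12y2 + 50y3
  subject to:
    y1 + 3y3 >= 3
    y2 + 2y3 >= 5
    y1, y2, y3 >= 0

Solving the primal: x* = (8.6667, 12).
  primal value c^T x* = 86.
Solving the dual: y* = (0, 3, 1).
  dual value b^T y* = 86.
Strong duality: c^T x* = b^T y*. Confirmed.

86


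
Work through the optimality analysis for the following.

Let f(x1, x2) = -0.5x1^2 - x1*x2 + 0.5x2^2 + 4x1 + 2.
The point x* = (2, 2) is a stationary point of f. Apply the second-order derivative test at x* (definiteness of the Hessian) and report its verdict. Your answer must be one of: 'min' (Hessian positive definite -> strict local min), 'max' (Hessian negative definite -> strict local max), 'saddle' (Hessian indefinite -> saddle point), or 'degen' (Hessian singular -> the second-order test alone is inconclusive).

Compute the Hessian H = grad^2 f:
  H = [[-1, -1], [-1, 1]]
Verify stationarity: grad f(x*) = H x* + g = (0, 0).
Eigenvalues of H: -1.4142, 1.4142.
Eigenvalues have mixed signs, so H is indefinite -> x* is a saddle point.

saddle


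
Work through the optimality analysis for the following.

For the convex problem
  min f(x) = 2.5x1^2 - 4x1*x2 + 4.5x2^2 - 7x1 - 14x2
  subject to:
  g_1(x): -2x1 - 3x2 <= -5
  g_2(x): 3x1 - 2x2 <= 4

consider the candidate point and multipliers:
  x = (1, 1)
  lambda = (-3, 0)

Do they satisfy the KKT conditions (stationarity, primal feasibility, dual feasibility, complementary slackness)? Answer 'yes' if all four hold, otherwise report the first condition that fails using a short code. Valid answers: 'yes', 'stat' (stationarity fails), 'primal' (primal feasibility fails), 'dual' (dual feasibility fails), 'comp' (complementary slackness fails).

Gradient of f: grad f(x) = Q x + c = (-6, -9)
Constraint values g_i(x) = a_i^T x - b_i:
  g_1((1, 1)) = 0
  g_2((1, 1)) = -3
Stationarity residual: grad f(x) + sum_i lambda_i a_i = (0, 0)
  -> stationarity OK
Primal feasibility (all g_i <= 0): OK
Dual feasibility (all lambda_i >= 0): FAILS
Complementary slackness (lambda_i * g_i(x) = 0 for all i): OK

Verdict: the first failing condition is dual_feasibility -> dual.

dual


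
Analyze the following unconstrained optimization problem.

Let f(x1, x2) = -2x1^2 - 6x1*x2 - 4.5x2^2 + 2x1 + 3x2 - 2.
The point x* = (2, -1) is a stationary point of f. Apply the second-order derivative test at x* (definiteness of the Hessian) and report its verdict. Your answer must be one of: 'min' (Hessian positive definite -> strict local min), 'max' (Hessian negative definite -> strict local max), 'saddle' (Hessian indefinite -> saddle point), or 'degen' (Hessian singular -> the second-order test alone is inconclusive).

Compute the Hessian H = grad^2 f:
  H = [[-4, -6], [-6, -9]]
Verify stationarity: grad f(x*) = H x* + g = (0, 0).
Eigenvalues of H: -13, 0.
H has a zero eigenvalue (singular; negative semidefinite but not definite), so H is neither positive definite, negative definite, nor indefinite. The second-order test alone is inconclusive -> degen.
(Indeed, f is constant along the null direction of H through x*, so x* is not a strict local extremum.)

degen


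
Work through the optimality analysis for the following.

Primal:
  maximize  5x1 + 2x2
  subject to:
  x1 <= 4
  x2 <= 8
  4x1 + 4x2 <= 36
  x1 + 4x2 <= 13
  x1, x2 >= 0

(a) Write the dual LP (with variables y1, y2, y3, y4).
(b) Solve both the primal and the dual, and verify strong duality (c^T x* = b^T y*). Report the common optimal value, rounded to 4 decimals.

The standard primal-dual pair for 'max c^T x s.t. A x <= b, x >= 0' is:
  Dual:  min b^T y  s.t.  A^T y >= c,  y >= 0.

So the dual LP is:
  minimize  4y1 + 8y2 + 36y3 + 13y4
  subject to:
    y1 + 4y3 + y4 >= 5
    y2 + 4y3 + 4y4 >= 2
    y1, y2, y3, y4 >= 0

Solving the primal: x* = (4, 2.25).
  primal value c^T x* = 24.5.
Solving the dual: y* = (4.5, 0, 0, 0.5).
  dual value b^T y* = 24.5.
Strong duality: c^T x* = b^T y*. Confirmed.

24.5


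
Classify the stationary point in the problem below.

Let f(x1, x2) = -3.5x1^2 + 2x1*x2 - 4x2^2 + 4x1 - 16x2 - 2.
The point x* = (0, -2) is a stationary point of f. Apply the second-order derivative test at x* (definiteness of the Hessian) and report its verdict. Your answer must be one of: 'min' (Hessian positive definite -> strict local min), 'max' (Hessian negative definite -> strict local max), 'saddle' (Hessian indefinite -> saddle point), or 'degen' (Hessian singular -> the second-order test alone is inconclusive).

Compute the Hessian H = grad^2 f:
  H = [[-7, 2], [2, -8]]
Verify stationarity: grad f(x*) = H x* + g = (0, 0).
Eigenvalues of H: -9.5616, -5.4384.
Both eigenvalues < 0, so H is negative definite -> x* is a strict local max.

max


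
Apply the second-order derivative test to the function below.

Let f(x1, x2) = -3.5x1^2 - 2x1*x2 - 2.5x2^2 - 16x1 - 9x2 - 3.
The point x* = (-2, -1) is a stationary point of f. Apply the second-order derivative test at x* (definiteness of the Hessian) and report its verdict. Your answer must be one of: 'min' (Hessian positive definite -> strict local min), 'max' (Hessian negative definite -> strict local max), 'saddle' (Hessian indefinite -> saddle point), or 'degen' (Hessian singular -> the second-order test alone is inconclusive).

Compute the Hessian H = grad^2 f:
  H = [[-7, -2], [-2, -5]]
Verify stationarity: grad f(x*) = H x* + g = (0, 0).
Eigenvalues of H: -8.2361, -3.7639.
Both eigenvalues < 0, so H is negative definite -> x* is a strict local max.

max


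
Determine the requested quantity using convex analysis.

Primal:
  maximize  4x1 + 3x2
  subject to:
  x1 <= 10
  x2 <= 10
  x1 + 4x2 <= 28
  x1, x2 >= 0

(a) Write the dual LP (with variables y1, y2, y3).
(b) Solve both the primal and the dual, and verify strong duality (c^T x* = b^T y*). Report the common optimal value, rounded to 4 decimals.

The standard primal-dual pair for 'max c^T x s.t. A x <= b, x >= 0' is:
  Dual:  min b^T y  s.t.  A^T y >= c,  y >= 0.

So the dual LP is:
  minimize  10y1 + 10y2 + 28y3
  subject to:
    y1 + y3 >= 4
    y2 + 4y3 >= 3
    y1, y2, y3 >= 0

Solving the primal: x* = (10, 4.5).
  primal value c^T x* = 53.5.
Solving the dual: y* = (3.25, 0, 0.75).
  dual value b^T y* = 53.5.
Strong duality: c^T x* = b^T y*. Confirmed.

53.5


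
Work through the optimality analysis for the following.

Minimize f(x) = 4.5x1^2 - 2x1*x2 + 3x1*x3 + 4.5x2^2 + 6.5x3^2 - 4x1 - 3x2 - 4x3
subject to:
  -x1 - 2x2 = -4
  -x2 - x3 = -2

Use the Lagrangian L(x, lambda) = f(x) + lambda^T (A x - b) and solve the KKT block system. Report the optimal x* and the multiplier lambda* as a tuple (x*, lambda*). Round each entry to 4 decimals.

Form the Lagrangian:
  L(x, lambda) = (1/2) x^T Q x + c^T x + lambda^T (A x - b)
Stationarity (grad_x L = 0): Q x + c + A^T lambda = 0.
Primal feasibility: A x = b.

This gives the KKT block system:
  [ Q   A^T ] [ x     ]   [-c ]
  [ A    0  ] [ lambda ] = [ b ]

Solving the linear system:
  x*      = (0.8974, 1.5513, 0.4487)
  lambda* = (2.3205, 4.5256)
  f(x*)   = 4.1474

x* = (0.8974, 1.5513, 0.4487), lambda* = (2.3205, 4.5256)


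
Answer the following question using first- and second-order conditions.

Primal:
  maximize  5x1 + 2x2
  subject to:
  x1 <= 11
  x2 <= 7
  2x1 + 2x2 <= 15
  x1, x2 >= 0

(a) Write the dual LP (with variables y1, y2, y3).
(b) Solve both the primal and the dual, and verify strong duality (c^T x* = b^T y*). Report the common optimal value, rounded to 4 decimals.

The standard primal-dual pair for 'max c^T x s.t. A x <= b, x >= 0' is:
  Dual:  min b^T y  s.t.  A^T y >= c,  y >= 0.

So the dual LP is:
  minimize  11y1 + 7y2 + 15y3
  subject to:
    y1 + 2y3 >= 5
    y2 + 2y3 >= 2
    y1, y2, y3 >= 0

Solving the primal: x* = (7.5, 0).
  primal value c^T x* = 37.5.
Solving the dual: y* = (0, 0, 2.5).
  dual value b^T y* = 37.5.
Strong duality: c^T x* = b^T y*. Confirmed.

37.5


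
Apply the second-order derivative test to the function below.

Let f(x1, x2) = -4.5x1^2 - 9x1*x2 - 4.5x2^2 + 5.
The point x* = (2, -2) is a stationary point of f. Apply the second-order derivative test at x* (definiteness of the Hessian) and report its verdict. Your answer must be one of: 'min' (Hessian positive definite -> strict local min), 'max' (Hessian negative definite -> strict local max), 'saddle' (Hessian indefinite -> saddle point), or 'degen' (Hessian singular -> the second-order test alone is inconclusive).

Compute the Hessian H = grad^2 f:
  H = [[-9, -9], [-9, -9]]
Verify stationarity: grad f(x*) = H x* + g = (0, 0).
Eigenvalues of H: -18, 0.
H has a zero eigenvalue (singular; negative semidefinite but not definite), so H is neither positive definite, negative definite, nor indefinite. The second-order test alone is inconclusive -> degen.
(Indeed, f is constant along the null direction of H through x*, so x* is not a strict local extremum.)

degen


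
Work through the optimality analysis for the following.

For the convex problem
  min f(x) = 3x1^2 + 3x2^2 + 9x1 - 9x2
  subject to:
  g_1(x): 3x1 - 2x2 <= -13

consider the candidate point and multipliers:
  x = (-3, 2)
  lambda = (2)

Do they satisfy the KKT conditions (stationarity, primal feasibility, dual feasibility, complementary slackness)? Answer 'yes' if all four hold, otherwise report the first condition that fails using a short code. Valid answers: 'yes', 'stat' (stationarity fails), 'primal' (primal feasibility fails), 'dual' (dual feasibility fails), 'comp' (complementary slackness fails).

Gradient of f: grad f(x) = Q x + c = (-9, 3)
Constraint values g_i(x) = a_i^T x - b_i:
  g_1((-3, 2)) = 0
Stationarity residual: grad f(x) + sum_i lambda_i a_i = (-3, -1)
  -> stationarity FAILS
Primal feasibility (all g_i <= 0): OK
Dual feasibility (all lambda_i >= 0): OK
Complementary slackness (lambda_i * g_i(x) = 0 for all i): OK

Verdict: the first failing condition is stationarity -> stat.

stat


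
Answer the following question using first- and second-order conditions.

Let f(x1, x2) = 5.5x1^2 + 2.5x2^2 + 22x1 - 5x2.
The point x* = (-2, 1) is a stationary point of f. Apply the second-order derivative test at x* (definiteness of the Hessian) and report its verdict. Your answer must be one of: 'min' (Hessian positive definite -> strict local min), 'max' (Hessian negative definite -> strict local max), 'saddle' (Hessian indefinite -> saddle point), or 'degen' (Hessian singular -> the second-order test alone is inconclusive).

Compute the Hessian H = grad^2 f:
  H = [[11, 0], [0, 5]]
Verify stationarity: grad f(x*) = H x* + g = (0, 0).
Eigenvalues of H: 5, 11.
Both eigenvalues > 0, so H is positive definite -> x* is a strict local min.

min


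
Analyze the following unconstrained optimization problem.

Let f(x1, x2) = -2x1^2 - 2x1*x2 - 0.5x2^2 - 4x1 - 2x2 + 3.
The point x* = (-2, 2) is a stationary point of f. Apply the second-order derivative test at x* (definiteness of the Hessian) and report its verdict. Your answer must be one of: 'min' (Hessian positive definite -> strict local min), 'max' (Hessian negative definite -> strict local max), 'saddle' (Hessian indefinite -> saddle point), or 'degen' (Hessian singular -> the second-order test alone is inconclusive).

Compute the Hessian H = grad^2 f:
  H = [[-4, -2], [-2, -1]]
Verify stationarity: grad f(x*) = H x* + g = (0, 0).
Eigenvalues of H: -5, 0.
H has a zero eigenvalue (singular; negative semidefinite but not definite), so H is neither positive definite, negative definite, nor indefinite. The second-order test alone is inconclusive -> degen.
(Indeed, f is constant along the null direction of H through x*, so x* is not a strict local extremum.)

degen


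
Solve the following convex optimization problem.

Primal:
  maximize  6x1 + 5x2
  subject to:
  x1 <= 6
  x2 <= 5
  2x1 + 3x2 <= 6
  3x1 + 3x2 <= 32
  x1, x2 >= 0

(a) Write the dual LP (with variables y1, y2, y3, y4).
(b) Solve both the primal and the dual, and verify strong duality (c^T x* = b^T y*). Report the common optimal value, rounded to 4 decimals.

The standard primal-dual pair for 'max c^T x s.t. A x <= b, x >= 0' is:
  Dual:  min b^T y  s.t.  A^T y >= c,  y >= 0.

So the dual LP is:
  minimize  6y1 + 5y2 + 6y3 + 32y4
  subject to:
    y1 + 2y3 + 3y4 >= 6
    y2 + 3y3 + 3y4 >= 5
    y1, y2, y3, y4 >= 0

Solving the primal: x* = (3, 0).
  primal value c^T x* = 18.
Solving the dual: y* = (0, 0, 3, 0).
  dual value b^T y* = 18.
Strong duality: c^T x* = b^T y*. Confirmed.

18


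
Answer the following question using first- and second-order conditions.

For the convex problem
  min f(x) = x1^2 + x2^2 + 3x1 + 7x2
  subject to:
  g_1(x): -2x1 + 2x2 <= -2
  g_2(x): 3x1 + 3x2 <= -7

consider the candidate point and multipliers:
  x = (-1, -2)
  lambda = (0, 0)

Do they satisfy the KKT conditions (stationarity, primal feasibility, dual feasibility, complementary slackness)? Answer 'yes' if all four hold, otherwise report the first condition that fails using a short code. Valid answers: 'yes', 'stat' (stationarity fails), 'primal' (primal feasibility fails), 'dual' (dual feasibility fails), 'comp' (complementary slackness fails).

Gradient of f: grad f(x) = Q x + c = (1, 3)
Constraint values g_i(x) = a_i^T x - b_i:
  g_1((-1, -2)) = 0
  g_2((-1, -2)) = -2
Stationarity residual: grad f(x) + sum_i lambda_i a_i = (1, 3)
  -> stationarity FAILS
Primal feasibility (all g_i <= 0): OK
Dual feasibility (all lambda_i >= 0): OK
Complementary slackness (lambda_i * g_i(x) = 0 for all i): OK

Verdict: the first failing condition is stationarity -> stat.

stat


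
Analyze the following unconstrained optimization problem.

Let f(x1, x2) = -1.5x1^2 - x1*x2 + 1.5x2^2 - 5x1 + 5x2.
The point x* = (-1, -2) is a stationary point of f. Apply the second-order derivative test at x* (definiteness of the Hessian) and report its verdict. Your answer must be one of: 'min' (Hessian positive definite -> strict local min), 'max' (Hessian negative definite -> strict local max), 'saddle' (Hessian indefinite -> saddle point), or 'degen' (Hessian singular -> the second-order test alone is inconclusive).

Compute the Hessian H = grad^2 f:
  H = [[-3, -1], [-1, 3]]
Verify stationarity: grad f(x*) = H x* + g = (0, 0).
Eigenvalues of H: -3.1623, 3.1623.
Eigenvalues have mixed signs, so H is indefinite -> x* is a saddle point.

saddle


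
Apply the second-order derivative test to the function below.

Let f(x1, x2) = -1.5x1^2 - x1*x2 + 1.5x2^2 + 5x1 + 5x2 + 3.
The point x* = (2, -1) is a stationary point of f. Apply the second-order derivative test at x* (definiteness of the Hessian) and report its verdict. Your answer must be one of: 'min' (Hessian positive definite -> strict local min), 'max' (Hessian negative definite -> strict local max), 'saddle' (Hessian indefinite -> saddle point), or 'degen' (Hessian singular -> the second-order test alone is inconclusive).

Compute the Hessian H = grad^2 f:
  H = [[-3, -1], [-1, 3]]
Verify stationarity: grad f(x*) = H x* + g = (0, 0).
Eigenvalues of H: -3.1623, 3.1623.
Eigenvalues have mixed signs, so H is indefinite -> x* is a saddle point.

saddle


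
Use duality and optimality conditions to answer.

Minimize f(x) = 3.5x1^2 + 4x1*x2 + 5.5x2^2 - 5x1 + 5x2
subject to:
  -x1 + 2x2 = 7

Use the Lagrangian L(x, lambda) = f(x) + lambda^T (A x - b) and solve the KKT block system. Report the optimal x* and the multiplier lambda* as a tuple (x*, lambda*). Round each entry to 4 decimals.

Form the Lagrangian:
  L(x, lambda) = (1/2) x^T Q x + c^T x + lambda^T (A x - b)
Stationarity (grad_x L = 0): Q x + c + A^T lambda = 0.
Primal feasibility: A x = b.

This gives the KKT block system:
  [ Q   A^T ] [ x     ]   [-c ]
  [ A    0  ] [ lambda ] = [ b ]

Solving the linear system:
  x*      = (-2.2364, 2.3818)
  lambda* = (-11.1273)
  f(x*)   = 50.4909

x* = (-2.2364, 2.3818), lambda* = (-11.1273)


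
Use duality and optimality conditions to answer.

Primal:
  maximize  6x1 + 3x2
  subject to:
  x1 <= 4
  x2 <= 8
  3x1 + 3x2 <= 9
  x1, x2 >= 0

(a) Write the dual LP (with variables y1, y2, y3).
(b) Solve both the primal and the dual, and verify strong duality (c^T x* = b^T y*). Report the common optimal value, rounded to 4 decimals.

The standard primal-dual pair for 'max c^T x s.t. A x <= b, x >= 0' is:
  Dual:  min b^T y  s.t.  A^T y >= c,  y >= 0.

So the dual LP is:
  minimize  4y1 + 8y2 + 9y3
  subject to:
    y1 + 3y3 >= 6
    y2 + 3y3 >= 3
    y1, y2, y3 >= 0

Solving the primal: x* = (3, 0).
  primal value c^T x* = 18.
Solving the dual: y* = (0, 0, 2).
  dual value b^T y* = 18.
Strong duality: c^T x* = b^T y*. Confirmed.

18


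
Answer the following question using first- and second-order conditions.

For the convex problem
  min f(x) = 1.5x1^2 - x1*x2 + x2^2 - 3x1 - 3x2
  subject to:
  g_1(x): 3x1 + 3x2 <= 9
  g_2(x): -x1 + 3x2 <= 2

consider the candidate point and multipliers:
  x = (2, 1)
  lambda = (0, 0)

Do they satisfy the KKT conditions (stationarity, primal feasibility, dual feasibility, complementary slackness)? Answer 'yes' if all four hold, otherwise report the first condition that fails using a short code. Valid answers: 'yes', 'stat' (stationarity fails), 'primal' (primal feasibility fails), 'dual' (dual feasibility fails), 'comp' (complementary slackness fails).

Gradient of f: grad f(x) = Q x + c = (2, -3)
Constraint values g_i(x) = a_i^T x - b_i:
  g_1((2, 1)) = 0
  g_2((2, 1)) = -1
Stationarity residual: grad f(x) + sum_i lambda_i a_i = (2, -3)
  -> stationarity FAILS
Primal feasibility (all g_i <= 0): OK
Dual feasibility (all lambda_i >= 0): OK
Complementary slackness (lambda_i * g_i(x) = 0 for all i): OK

Verdict: the first failing condition is stationarity -> stat.

stat


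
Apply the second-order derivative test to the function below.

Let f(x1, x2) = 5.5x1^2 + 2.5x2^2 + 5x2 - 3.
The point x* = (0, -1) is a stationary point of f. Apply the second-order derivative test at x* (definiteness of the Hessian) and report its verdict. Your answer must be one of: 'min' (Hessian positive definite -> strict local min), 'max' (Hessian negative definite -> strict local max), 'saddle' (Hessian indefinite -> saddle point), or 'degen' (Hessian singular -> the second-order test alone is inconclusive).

Compute the Hessian H = grad^2 f:
  H = [[11, 0], [0, 5]]
Verify stationarity: grad f(x*) = H x* + g = (0, 0).
Eigenvalues of H: 5, 11.
Both eigenvalues > 0, so H is positive definite -> x* is a strict local min.

min


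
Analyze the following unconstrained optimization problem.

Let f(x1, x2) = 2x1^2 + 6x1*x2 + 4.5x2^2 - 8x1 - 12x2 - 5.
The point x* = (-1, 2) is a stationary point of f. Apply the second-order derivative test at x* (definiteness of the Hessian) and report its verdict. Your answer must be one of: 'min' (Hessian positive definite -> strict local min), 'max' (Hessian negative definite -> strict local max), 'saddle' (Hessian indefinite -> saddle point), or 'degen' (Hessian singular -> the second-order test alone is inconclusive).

Compute the Hessian H = grad^2 f:
  H = [[4, 6], [6, 9]]
Verify stationarity: grad f(x*) = H x* + g = (0, 0).
Eigenvalues of H: 0, 13.
H has a zero eigenvalue (singular; positive semidefinite but not definite), so H is neither positive definite, negative definite, nor indefinite. The second-order test alone is inconclusive -> degen.
(Indeed, f is constant along the null direction of H through x*, so x* is not a strict local extremum.)

degen


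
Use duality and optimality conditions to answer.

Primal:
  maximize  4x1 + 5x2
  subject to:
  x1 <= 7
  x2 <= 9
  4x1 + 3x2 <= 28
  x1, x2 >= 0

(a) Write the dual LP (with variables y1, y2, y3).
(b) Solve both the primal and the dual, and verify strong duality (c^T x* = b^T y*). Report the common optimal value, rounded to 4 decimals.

The standard primal-dual pair for 'max c^T x s.t. A x <= b, x >= 0' is:
  Dual:  min b^T y  s.t.  A^T y >= c,  y >= 0.

So the dual LP is:
  minimize  7y1 + 9y2 + 28y3
  subject to:
    y1 + 4y3 >= 4
    y2 + 3y3 >= 5
    y1, y2, y3 >= 0

Solving the primal: x* = (0.25, 9).
  primal value c^T x* = 46.
Solving the dual: y* = (0, 2, 1).
  dual value b^T y* = 46.
Strong duality: c^T x* = b^T y*. Confirmed.

46


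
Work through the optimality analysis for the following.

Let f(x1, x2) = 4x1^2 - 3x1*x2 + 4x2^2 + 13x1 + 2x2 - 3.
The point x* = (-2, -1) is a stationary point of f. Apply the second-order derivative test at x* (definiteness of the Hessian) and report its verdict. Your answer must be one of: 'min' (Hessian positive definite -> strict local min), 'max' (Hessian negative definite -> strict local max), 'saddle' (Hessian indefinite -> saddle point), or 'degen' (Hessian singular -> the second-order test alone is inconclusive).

Compute the Hessian H = grad^2 f:
  H = [[8, -3], [-3, 8]]
Verify stationarity: grad f(x*) = H x* + g = (0, 0).
Eigenvalues of H: 5, 11.
Both eigenvalues > 0, so H is positive definite -> x* is a strict local min.

min


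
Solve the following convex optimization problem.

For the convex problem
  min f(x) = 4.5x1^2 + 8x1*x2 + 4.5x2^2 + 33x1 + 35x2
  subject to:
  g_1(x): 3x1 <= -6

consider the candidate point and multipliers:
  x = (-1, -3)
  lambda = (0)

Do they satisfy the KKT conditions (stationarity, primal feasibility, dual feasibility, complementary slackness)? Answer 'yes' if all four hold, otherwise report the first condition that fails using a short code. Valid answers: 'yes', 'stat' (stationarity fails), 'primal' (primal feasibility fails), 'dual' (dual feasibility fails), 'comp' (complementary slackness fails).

Gradient of f: grad f(x) = Q x + c = (0, 0)
Constraint values g_i(x) = a_i^T x - b_i:
  g_1((-1, -3)) = 3
Stationarity residual: grad f(x) + sum_i lambda_i a_i = (0, 0)
  -> stationarity OK
Primal feasibility (all g_i <= 0): FAILS
Dual feasibility (all lambda_i >= 0): OK
Complementary slackness (lambda_i * g_i(x) = 0 for all i): OK

Verdict: the first failing condition is primal_feasibility -> primal.

primal


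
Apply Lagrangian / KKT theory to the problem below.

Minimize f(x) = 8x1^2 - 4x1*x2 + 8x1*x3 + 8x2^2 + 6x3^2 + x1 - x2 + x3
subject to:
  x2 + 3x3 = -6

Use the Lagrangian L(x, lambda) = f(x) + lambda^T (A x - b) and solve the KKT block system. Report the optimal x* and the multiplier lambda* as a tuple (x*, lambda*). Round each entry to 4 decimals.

Form the Lagrangian:
  L(x, lambda) = (1/2) x^T Q x + c^T x + lambda^T (A x - b)
Stationarity (grad_x L = 0): Q x + c + A^T lambda = 0.
Primal feasibility: A x = b.

This gives the KKT block system:
  [ Q   A^T ] [ x     ]   [-c ]
  [ A    0  ] [ lambda ] = [ b ]

Solving the linear system:
  x*      = (0.9256, -0.0286, -1.9905)
  lambda* = (5.1603)
  f(x*)   = 14.9628

x* = (0.9256, -0.0286, -1.9905), lambda* = (5.1603)


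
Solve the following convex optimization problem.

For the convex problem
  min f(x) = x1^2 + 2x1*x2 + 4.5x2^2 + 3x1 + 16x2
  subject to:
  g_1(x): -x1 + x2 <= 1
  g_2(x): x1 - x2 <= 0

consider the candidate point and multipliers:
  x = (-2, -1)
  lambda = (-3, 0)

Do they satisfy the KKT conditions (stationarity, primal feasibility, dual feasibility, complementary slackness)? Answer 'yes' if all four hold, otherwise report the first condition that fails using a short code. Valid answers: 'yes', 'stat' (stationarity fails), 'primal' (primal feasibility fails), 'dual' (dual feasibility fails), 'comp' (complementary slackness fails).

Gradient of f: grad f(x) = Q x + c = (-3, 3)
Constraint values g_i(x) = a_i^T x - b_i:
  g_1((-2, -1)) = 0
  g_2((-2, -1)) = -1
Stationarity residual: grad f(x) + sum_i lambda_i a_i = (0, 0)
  -> stationarity OK
Primal feasibility (all g_i <= 0): OK
Dual feasibility (all lambda_i >= 0): FAILS
Complementary slackness (lambda_i * g_i(x) = 0 for all i): OK

Verdict: the first failing condition is dual_feasibility -> dual.

dual
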